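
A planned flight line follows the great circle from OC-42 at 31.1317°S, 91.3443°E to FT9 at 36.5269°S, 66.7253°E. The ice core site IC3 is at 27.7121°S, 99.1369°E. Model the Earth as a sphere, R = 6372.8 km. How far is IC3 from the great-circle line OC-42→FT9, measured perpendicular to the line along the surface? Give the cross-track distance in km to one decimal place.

δ₁₃ = central angle OC-42→IC3 = 0.132600 rad  (haversine)
θ₁₃ = bearing OC-42→IC3 = 65.217°,  θ₁₂ = bearing OC-42→FT9 = 248.511°
dₓₜ = R·arcsin(sin δ₁₃ · sin(θ₁₃ − θ₁₂)) = 6372.8·arcsin(0.13221·sin(-183.294°)) = 48.413 km
|dₓₜ| = 48.413 km

48.4 km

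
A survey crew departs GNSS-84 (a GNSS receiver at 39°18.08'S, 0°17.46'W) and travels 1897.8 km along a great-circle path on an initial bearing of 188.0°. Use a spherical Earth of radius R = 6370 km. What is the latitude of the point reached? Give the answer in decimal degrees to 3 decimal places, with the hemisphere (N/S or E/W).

GNSS-84: φ = -39.30133°, λ = -0.29100°
δ = d/R = 1897.8/6370 = 0.297928 rad
φ₂ = arcsin(sin φ₁ cos δ + cos φ₁ sin δ cos θ)
   = arcsin(-0.63340·0.95595 + 0.77383·0.29354·-0.99027) = -56.14332°
λ₂ = λ₁ + atan2(sin θ sin δ cos φ₁, cos δ − sin φ₁ sin φ₂) = -4.49622°

56.143°S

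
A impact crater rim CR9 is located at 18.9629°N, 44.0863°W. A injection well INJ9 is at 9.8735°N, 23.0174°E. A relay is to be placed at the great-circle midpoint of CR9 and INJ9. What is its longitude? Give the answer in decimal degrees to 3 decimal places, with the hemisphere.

9.758°W

Bx = cos φ₂ cos Δλ = 0.383302,  By = cos φ₂ sin Δλ = 0.907566
φₘ = atan2(sin φ₁ + sin φ₂, √((cos φ₁ + Bx)² + By²)) = 17.14322°
λₘ = λ₁ + atan2(By, cos φ₁ + Bx) = -9.75799°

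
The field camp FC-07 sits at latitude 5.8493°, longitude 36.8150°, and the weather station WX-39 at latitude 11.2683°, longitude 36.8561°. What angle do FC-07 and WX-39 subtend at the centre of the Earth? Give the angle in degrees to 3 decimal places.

5.419°

Δφ = 5.4190°,  Δλ = 0.0411°
a = sin²(Δφ/2) + cos φ₁ cos φ₂ sin²(Δλ/2) = 0.002235
c = 2·arcsin(√a) = 0.094582 rad = 5.4192°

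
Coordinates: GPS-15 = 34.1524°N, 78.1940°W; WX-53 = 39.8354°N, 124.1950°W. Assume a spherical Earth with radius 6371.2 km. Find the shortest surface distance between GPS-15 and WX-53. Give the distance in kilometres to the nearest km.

Δφ = 5.6830°,  Δλ = -46.0010°
a = sin²(Δφ/2) + cos φ₁ cos φ₂ sin²(Δλ/2) = 0.099478
c = 2·arcsin(√a) = 0.641760 rad = 36.7701°
d = R·c = 6371.2 × 0.641760 = 4088.8 km

4089 km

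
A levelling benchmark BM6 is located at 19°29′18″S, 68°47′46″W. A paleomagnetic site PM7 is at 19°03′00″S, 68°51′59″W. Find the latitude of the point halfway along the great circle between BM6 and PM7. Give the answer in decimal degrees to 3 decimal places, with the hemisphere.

BM6: φ = -19.48833°, λ = -68.79611°
PM7: φ = -19.05000°, λ = -68.86639°
Bx = cos φ₂ cos Δλ = 0.945233,  By = cos φ₂ sin Δλ = -0.001159
φₘ = atan2(sin φ₁ + sin φ₂, √((cos φ₁ + Bx)² + By²)) = -19.26917°
λₘ = λ₁ + atan2(By, cos φ₁ + Bx) = -68.83130°

19.269°S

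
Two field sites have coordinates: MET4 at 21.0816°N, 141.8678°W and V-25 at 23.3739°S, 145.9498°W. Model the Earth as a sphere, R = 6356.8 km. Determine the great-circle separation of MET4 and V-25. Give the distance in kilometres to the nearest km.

4952 km

Δφ = -44.4555°,  Δλ = -4.0820°
a = sin²(Δφ/2) + cos φ₁ cos φ₂ sin²(Δλ/2) = 0.144189
c = 2·arcsin(√a) = 0.778992 rad = 44.6330°
d = R·c = 6356.8 × 0.778992 = 4951.9 km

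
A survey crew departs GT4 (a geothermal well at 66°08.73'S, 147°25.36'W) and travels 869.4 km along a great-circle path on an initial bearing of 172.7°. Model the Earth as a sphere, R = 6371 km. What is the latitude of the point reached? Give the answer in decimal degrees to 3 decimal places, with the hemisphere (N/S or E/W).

73.872°S

GT4: φ = -66.14550°, λ = -147.42267°
δ = d/R = 869.4/6371 = 0.136462 rad
φ₂ = arcsin(sin φ₁ cos δ + cos φ₁ sin δ cos θ)
   = arcsin(-0.91458·0.99070 + 0.40442·0.13604·-0.99189) = -73.87197°
λ₂ = λ₁ + atan2(sin θ sin δ cos φ₁, cos δ − sin φ₁ sin φ₂) = -143.85501°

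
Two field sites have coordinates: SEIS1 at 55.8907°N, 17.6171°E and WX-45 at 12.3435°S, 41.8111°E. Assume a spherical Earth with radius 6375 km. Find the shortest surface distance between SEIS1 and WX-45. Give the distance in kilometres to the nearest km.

7919 km

Δφ = -68.2342°,  Δλ = 24.1940°
a = sin²(Δφ/2) + cos φ₁ cos φ₂ sin²(Δλ/2) = 0.338652
c = 2·arcsin(√a) = 1.242220 rad = 71.1740°
d = R·c = 6375 × 1.242220 = 7919.2 km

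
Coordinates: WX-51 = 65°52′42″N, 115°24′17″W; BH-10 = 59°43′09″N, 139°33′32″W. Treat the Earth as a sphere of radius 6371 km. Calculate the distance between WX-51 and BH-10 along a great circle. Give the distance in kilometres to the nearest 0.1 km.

1393.2 km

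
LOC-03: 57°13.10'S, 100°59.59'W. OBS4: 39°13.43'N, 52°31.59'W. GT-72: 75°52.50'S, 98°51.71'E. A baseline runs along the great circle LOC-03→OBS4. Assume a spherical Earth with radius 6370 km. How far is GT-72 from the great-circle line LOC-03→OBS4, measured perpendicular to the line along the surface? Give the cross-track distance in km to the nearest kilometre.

LOC-03: φ = -57.21833°, λ = -100.99317°
OBS4: φ = +39.22383°, λ = -52.52650°
GT-72: φ = -75.87500°, λ = +98.86183°
δ₁₃ = central angle LOC-03→GT-72 = 0.807865 rad  (haversine)
θ₁₃ = bearing LOC-03→GT-72 = 186.585°,  θ₁₂ = bearing LOC-03→OBS4 = 36.833°
dₓₜ = R·arcsin(sin δ₁₃ · sin(θ₁₃ − θ₁₂)) = 6370·arcsin(0.72281·sin(149.751°)) = 2374.029 km
|dₓₜ| = 2374.029 km

2374 km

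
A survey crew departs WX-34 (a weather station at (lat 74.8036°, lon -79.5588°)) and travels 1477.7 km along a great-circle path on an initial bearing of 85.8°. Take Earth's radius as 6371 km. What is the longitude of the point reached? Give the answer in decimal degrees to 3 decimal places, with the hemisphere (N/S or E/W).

35.735°W

δ = d/R = 1477.7/6371 = 0.231942 rad
φ₂ = arcsin(sin φ₁ cos δ + cos φ₁ sin δ cos θ)
   = arcsin(0.96503·0.97322 + 0.26213·0.22987·0.07324) = 70.66592°
λ₂ = λ₁ + atan2(sin θ sin δ cos φ₁, cos δ − sin φ₁ sin φ₂) = -35.73519°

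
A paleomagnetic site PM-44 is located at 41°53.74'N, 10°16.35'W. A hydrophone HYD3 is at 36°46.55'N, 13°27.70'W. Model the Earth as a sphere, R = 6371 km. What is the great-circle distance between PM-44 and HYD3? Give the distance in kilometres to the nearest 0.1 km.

631.8 km

PM-44: φ = +41.89567°, λ = -10.27250°
HYD3: φ = +36.77583°, λ = -13.46167°
Δφ = -5.1198°,  Δλ = -3.1892°
a = sin²(Δφ/2) + cos φ₁ cos φ₂ sin²(Δλ/2) = 0.002457
c = 2·arcsin(√a) = 0.099168 rad = 5.6819°
d = R·c = 6371 × 0.099168 = 631.8 km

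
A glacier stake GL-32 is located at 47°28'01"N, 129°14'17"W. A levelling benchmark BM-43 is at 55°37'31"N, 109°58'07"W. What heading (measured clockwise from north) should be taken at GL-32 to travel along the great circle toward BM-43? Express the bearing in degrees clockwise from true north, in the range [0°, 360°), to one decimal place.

48.4°

GL-32: φ = +47.46694°, λ = -129.23806°
BM-43: φ = +55.62528°, λ = -109.96861°
Δλ = 19.2694°
y = sin Δλ · cos φ₂ = 0.186325
x = cos φ₁ sin φ₂ − sin φ₁ cos φ₂ cos Δλ = 0.165217
θ = atan2(y, x) = 48.4361° → 48.4361° (mod 360°)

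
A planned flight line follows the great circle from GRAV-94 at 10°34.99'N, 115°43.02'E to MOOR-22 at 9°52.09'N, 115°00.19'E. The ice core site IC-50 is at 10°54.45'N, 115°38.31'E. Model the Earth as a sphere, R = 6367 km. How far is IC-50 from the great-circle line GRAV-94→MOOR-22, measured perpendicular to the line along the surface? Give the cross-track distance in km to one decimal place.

31.4 km

GRAV-94: φ = +10.58317°, λ = +115.71700°
MOOR-22: φ = +9.86817°, λ = +115.00317°
IC-50: φ = +10.90750°, λ = +115.63850°
δ₁₃ = central angle GRAV-94→IC-50 = 0.005819 rad  (haversine)
θ₁₃ = bearing GRAV-94→IC-50 = 346.631°,  θ₁₂ = bearing GRAV-94→MOOR-22 = 224.558°
dₓₜ = R·arcsin(sin δ₁₃ · sin(θ₁₃ − θ₁₂)) = 6367·arcsin(0.00582·sin(122.073°)) = 31.392 km
|dₓₜ| = 31.392 km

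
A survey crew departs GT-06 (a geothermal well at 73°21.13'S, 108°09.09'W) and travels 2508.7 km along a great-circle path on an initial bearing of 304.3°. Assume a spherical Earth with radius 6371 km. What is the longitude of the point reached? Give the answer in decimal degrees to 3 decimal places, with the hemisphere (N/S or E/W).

142.049°W

GT-06: φ = -73.35217°, λ = -108.15150°
δ = d/R = 2508.7/6371 = 0.393769 rad
φ₂ = arcsin(sin φ₁ cos δ + cos φ₁ sin δ cos θ)
   = arcsin(-0.95808·0.92347 + 0.28649·0.38367·0.56353) = -55.36809°
λ₂ = λ₁ + atan2(sin θ sin δ cos φ₁, cos δ − sin φ₁ sin φ₂) = -142.04938°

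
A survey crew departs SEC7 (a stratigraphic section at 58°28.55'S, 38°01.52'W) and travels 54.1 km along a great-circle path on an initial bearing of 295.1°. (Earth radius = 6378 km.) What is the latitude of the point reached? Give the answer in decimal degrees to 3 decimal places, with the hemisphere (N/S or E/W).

SEC7: φ = -58.47583°, λ = -38.02533°
δ = d/R = 54.1/6378 = 0.008482 rad
φ₂ = arcsin(sin φ₁ cos δ + cos φ₁ sin δ cos θ)
   = arcsin(-0.85242·0.99996 + 0.52286·0.00848·0.42420) = -58.26694°
λ₂ = λ₁ + atan2(sin θ sin δ cos φ₁, cos δ − sin φ₁ sin φ₂) = -38.86212°

58.267°S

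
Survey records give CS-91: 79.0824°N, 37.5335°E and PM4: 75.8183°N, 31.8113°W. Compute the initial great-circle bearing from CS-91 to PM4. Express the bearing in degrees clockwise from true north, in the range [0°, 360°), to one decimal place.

293.3°

Δλ = -69.3448°
y = sin Δλ · cos φ₂ = -0.229249
x = cos φ₁ sin φ₂ − sin φ₁ cos φ₂ cos Δλ = 0.098768
θ = atan2(y, x) = -66.6921° → 293.3079° (mod 360°)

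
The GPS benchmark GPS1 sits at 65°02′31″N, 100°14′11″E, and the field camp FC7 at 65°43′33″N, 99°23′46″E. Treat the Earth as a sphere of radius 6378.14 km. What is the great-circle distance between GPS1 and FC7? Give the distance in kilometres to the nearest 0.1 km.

85.5 km

GPS1: φ = +65.04194°, λ = +100.23639°
FC7: φ = +65.72583°, λ = +99.39611°
Δφ = 0.6839°,  Δλ = -0.8403°
a = sin²(Δφ/2) + cos φ₁ cos φ₂ sin²(Δλ/2) = 0.000045
c = 2·arcsin(√a) = 0.013408 rad = 0.7682°
d = R·c = 6378.14 × 0.013408 = 85.5 km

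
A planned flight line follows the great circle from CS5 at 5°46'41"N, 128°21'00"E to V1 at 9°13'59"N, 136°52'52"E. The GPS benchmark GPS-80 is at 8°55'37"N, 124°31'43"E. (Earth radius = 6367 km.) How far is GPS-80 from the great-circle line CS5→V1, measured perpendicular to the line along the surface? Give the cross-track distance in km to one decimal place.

486.4 km

CS5: φ = +5.77806°, λ = +128.35000°
V1: φ = +9.23306°, λ = +136.88111°
GPS-80: φ = +8.92694°, λ = +124.52861°
δ₁₃ = central angle CS5→GPS-80 = 0.085993 rad  (haversine)
θ₁₃ = bearing CS5→GPS-80 = 309.952°,  θ₁₂ = bearing CS5→V1 = 67.262°
dₓₜ = R·arcsin(sin δ₁₃ · sin(θ₁₃ − θ₁₂)) = 6367·arcsin(0.08589·sin(242.690°)) = -486.361 km
|dₓₜ| = 486.361 km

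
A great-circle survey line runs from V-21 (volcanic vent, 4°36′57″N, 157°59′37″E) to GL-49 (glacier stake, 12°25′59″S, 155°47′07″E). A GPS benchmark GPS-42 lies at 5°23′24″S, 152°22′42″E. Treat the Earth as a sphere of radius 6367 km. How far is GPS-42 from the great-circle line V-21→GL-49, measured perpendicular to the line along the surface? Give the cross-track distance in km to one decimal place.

475.1 km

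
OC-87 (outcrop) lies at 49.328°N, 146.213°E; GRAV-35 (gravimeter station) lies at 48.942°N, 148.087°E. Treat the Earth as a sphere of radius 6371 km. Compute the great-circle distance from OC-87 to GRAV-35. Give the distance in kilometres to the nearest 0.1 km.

Δφ = -0.3860°,  Δλ = 1.8740°
a = sin²(Δφ/2) + cos φ₁ cos φ₂ sin²(Δλ/2) = 0.000126
c = 2·arcsin(√a) = 0.022434 rad = 1.2854°
d = R·c = 6371 × 0.022434 = 142.9 km

142.9 km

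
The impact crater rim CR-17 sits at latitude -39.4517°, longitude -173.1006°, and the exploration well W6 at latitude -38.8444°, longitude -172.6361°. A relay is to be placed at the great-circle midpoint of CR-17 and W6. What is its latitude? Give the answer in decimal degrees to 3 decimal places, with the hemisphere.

39.148°S

Bx = cos φ₂ cos Δλ = 0.778827,  By = cos φ₂ sin Δλ = 0.006314
φₘ = atan2(sin φ₁ + sin φ₂, √((cos φ₁ + Bx)² + By²)) = -39.14828°
λₘ = λ₁ + atan2(By, cos φ₁ + Bx) = -172.86735°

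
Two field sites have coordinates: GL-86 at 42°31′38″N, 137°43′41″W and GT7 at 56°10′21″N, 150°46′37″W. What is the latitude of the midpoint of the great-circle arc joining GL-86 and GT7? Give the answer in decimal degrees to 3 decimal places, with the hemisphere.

49.530°N

GL-86: φ = +42.52722°, λ = -137.72806°
GT7: φ = +56.17250°, λ = -150.77694°
Bx = cos φ₂ cos Δλ = 0.542319,  By = cos φ₂ sin Δλ = -0.125692
φₘ = atan2(sin φ₁ + sin φ₂, √((cos φ₁ + Bx)² + By²)) = 49.53018°
λₘ = λ₁ + atan2(By, cos φ₁ + Bx) = -143.33949°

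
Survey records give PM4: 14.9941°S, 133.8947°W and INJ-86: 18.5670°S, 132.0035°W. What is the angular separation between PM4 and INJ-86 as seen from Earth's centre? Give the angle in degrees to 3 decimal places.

4.005°

Δφ = -3.5729°,  Δλ = 1.8912°
a = sin²(Δφ/2) + cos φ₁ cos φ₂ sin²(Δλ/2) = 0.001221
c = 2·arcsin(√a) = 0.069906 rad = 4.0053°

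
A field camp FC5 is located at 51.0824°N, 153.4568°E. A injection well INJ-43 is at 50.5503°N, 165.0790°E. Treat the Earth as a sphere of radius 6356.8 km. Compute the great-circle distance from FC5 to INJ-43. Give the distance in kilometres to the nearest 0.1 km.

816.0 km

Δφ = -0.5321°,  Δλ = 11.6222°
a = sin²(Δφ/2) + cos φ₁ cos φ₂ sin²(Δλ/2) = 0.004113
c = 2·arcsin(√a) = 0.128361 rad = 7.3546°
d = R·c = 6356.8 × 0.128361 = 816.0 km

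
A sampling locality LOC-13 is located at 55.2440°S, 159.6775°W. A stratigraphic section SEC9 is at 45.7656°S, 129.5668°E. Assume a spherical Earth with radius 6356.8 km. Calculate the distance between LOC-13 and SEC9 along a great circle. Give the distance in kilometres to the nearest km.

Δφ = 9.4784°,  Δλ = -70.7557°
a = sin²(Δφ/2) + cos φ₁ cos φ₂ sin²(Δλ/2) = 0.140132
c = 2·arcsin(√a) = 0.767373 rad = 43.9672°
d = R·c = 6356.8 × 0.767373 = 4878.0 km

4878 km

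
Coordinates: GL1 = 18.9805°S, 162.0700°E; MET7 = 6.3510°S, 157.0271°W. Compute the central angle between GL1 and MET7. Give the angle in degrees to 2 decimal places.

Δφ = 12.6295°,  Δλ = 40.9029°
a = sin²(Δφ/2) + cos φ₁ cos φ₂ sin²(Δλ/2) = 0.126841
c = 2·arcsin(√a) = 0.728284 rad = 41.7276°

41.73°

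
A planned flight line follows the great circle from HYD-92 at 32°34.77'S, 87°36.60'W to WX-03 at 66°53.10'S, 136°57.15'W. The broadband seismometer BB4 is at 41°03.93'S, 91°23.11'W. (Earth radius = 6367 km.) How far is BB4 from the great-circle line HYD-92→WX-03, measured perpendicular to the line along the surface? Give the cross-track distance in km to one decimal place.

HYD-92: φ = -32.57950°, λ = -87.61000°
WX-03: φ = -66.88500°, λ = -136.95250°
BB4: φ = -41.06550°, λ = -91.38517°
δ₁₃ = central angle HYD-92→BB4 = 0.157175 rad  (haversine)
θ₁₃ = bearing HYD-92→BB4 = 198.490°,  θ₁₂ = bearing HYD-92→WX-03 = 205.048°
dₓₜ = R·arcsin(sin δ₁₃ · sin(θ₁₃ − θ₁₂)) = 6367·arcsin(0.15653·sin(-6.558°)) = -113.832 km
|dₓₜ| = 113.832 km

113.8 km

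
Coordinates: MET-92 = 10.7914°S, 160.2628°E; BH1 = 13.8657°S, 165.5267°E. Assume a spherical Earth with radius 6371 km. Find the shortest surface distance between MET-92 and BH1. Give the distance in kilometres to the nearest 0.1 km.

Δφ = -3.0743°,  Δλ = 5.2639°
a = sin²(Δφ/2) + cos φ₁ cos φ₂ sin²(Δλ/2) = 0.002731
c = 2·arcsin(√a) = 0.104558 rad = 5.9907°
d = R·c = 6371 × 0.104558 = 666.1 km

666.1 km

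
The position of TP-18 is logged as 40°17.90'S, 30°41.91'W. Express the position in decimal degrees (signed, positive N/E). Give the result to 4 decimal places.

lat: 40.2983° S → -40.2983°
lon: 30.6985° W → -30.6985°

-40.2983°, -30.6985°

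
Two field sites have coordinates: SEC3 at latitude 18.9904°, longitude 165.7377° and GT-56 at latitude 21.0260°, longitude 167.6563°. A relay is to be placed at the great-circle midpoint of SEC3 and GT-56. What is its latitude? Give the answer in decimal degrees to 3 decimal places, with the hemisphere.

20.011°N

Bx = cos φ₂ cos Δλ = 0.932894,  By = cos φ₂ sin Δλ = 0.031250
φₘ = atan2(sin φ₁ + sin φ₂, √((cos φ₁ + Bx)² + By²)) = 20.01078°
λₘ = λ₁ + atan2(By, cos φ₁ + Bx) = 166.69079°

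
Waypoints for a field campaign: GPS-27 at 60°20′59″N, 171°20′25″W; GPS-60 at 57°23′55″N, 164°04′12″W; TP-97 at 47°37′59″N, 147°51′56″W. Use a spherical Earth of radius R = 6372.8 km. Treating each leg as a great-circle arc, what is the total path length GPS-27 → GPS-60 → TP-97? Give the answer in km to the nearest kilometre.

GPS-27: φ = +60.34972°, λ = -171.34028°
GPS-60: φ = +57.39861°, λ = -164.07000°
TP-97: φ = +47.63306°, λ = -147.86556°
GPS-27→GPS-60: c = 0.083320 rad, d = 530.98 km
GPS-60→TP-97: c = 0.241059 rad, d = 1536.22 km
Total = 530.98 + 1536.22 = 2067.20 km

2067 km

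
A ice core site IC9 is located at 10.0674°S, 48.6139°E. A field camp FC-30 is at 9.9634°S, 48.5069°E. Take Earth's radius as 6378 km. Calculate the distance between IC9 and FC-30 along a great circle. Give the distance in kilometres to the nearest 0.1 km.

16.5 km

Δφ = 0.1040°,  Δλ = -0.1070°
a = sin²(Δφ/2) + cos φ₁ cos φ₂ sin²(Δλ/2) = 0.000002
c = 2·arcsin(√a) = 0.002584 rad = 0.1480°
d = R·c = 6378 × 0.002584 = 16.5 km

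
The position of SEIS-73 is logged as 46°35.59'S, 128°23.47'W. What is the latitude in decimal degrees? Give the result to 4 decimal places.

46° + 35.59′/60 = 46 + 0.59317 = 46.5932°

46.5932°S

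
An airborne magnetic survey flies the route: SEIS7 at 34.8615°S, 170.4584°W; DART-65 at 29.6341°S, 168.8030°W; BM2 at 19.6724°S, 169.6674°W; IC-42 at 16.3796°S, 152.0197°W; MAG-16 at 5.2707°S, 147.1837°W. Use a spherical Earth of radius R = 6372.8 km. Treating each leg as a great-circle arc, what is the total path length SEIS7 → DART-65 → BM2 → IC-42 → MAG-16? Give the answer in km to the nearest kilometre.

4958 km

SEIS7→DART-65: c = 0.094446 rad, d = 601.89 km
DART-65→BM2: c = 0.174402 rad, d = 1111.43 km
BM2→IC-42: c = 0.298315 rad, d = 1901.10 km
IC-42→MAG-16: c = 0.210810 rad, d = 1343.45 km
Total = 601.89 + 1111.43 + 1901.10 + 1343.45 = 4957.87 km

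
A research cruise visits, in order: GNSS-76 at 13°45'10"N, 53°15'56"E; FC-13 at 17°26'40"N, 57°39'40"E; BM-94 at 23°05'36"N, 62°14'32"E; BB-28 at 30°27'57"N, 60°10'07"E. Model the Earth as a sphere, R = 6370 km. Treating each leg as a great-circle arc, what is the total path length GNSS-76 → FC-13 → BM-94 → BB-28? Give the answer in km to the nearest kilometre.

2258 km

GNSS-76: φ = +13.75278°, λ = +53.26556°
FC-13: φ = +17.44444°, λ = +57.66111°
BM-94: φ = +23.09333°, λ = +62.24222°
BB-28: φ = +30.46583°, λ = +60.16861°
GNSS-76→FC-13: c = 0.098025 rad, d = 624.42 km
FC-13→BM-94: c = 0.123852 rad, d = 788.93 km
BM-94→BB-28: c = 0.132659 rad, d = 845.04 km
Total = 624.42 + 788.93 + 845.04 = 2258.39 km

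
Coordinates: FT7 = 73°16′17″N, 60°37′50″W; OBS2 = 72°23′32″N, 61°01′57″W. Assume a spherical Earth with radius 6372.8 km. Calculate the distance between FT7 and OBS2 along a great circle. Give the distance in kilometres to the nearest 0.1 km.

FT7: φ = +73.27139°, λ = -60.63056°
OBS2: φ = +72.39222°, λ = -61.03250°
Δφ = -0.8792°,  Δλ = -0.4019°
a = sin²(Δφ/2) + cos φ₁ cos φ₂ sin²(Δλ/2) = 0.000060
c = 2·arcsin(√a) = 0.015483 rad = 0.8871°
d = R·c = 6372.8 × 0.015483 = 98.7 km

98.7 km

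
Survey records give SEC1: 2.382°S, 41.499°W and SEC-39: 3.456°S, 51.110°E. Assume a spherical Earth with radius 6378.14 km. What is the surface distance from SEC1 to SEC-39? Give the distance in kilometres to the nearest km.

10292 km

Δφ = -1.0740°,  Δλ = 92.6090°
a = sin²(Δφ/2) + cos φ₁ cos φ₂ sin²(Δλ/2) = 0.521446
c = 2·arcsin(√a) = 1.613702 rad = 92.4583°
d = R·c = 6378.14 × 1.613702 = 10292.4 km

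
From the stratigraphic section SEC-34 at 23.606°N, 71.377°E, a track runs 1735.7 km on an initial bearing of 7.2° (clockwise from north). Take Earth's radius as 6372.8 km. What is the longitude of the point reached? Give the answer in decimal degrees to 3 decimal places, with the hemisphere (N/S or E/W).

73.866°E

δ = d/R = 1735.7/6372.8 = 0.272361 rad
φ₂ = arcsin(sin φ₁ cos δ + cos φ₁ sin δ cos θ)
   = arcsin(0.40044·0.96314 + 0.91632·0.26901·0.99211) = 39.06753°
λ₂ = λ₁ + atan2(sin θ sin δ cos φ₁, cos δ − sin φ₁ sin φ₂) = 73.86585°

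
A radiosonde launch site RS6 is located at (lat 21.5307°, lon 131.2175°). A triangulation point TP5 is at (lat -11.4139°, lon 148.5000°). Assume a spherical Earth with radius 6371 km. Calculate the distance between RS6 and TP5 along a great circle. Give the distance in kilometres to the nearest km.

Δφ = -32.9446°,  Δλ = 17.2825°
a = sin²(Δφ/2) + cos φ₁ cos φ₂ sin²(Δλ/2) = 0.100985
c = 2·arcsin(√a) = 0.646778 rad = 37.0577°
d = R·c = 6371 × 0.646778 = 4120.6 km

4121 km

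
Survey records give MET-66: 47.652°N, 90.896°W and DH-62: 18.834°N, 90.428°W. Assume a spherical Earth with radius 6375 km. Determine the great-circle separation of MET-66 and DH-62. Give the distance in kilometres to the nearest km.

Δφ = -28.8180°,  Δλ = 0.4680°
a = sin²(Δφ/2) + cos φ₁ cos φ₂ sin²(Δλ/2) = 0.061933
c = 2·arcsin(√a) = 0.503013 rad = 28.8205°
d = R·c = 6375 × 0.503013 = 3206.7 km

3207 km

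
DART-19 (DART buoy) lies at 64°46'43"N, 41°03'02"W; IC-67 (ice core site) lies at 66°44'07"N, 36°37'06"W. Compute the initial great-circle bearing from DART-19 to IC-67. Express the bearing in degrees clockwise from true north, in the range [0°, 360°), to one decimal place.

40.9°

DART-19: φ = +64.77861°, λ = -41.05056°
IC-67: φ = +66.73528°, λ = -36.61833°
Δλ = 4.4322°
y = sin Δλ · cos φ₂ = 0.030524
x = cos φ₁ sin φ₂ − sin φ₁ cos φ₂ cos Δλ = 0.035212
θ = atan2(y, x) = 40.9206° → 40.9206° (mod 360°)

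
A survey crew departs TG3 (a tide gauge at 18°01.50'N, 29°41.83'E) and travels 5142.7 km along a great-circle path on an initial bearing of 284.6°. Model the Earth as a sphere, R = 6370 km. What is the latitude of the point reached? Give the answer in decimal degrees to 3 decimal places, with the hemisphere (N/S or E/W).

22.775°N

TG3: φ = +18.02500°, λ = +29.69717°
δ = d/R = 5142.7/6370 = 0.807331 rad
φ₂ = arcsin(sin φ₁ cos δ + cos φ₁ sin δ cos θ)
   = arcsin(0.30943·0.69143 + 0.95092·0.72244·0.25207) = 22.77534°
λ₂ = λ₁ + atan2(sin θ sin δ cos φ₁, cos δ − sin φ₁ sin φ₂) = -19.61176°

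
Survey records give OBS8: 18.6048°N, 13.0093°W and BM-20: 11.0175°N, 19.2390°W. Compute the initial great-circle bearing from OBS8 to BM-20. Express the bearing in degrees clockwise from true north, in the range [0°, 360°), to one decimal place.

219.3°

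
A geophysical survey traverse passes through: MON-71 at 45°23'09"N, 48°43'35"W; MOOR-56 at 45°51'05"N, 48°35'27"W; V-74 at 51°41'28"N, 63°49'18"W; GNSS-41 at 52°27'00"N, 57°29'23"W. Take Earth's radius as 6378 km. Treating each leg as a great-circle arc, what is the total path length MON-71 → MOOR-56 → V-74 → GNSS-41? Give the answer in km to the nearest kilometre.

1783 km

MON-71: φ = +45.38583°, λ = -48.72639°
MOOR-56: φ = +45.85139°, λ = -48.59083°
V-74: φ = +51.69111°, λ = -63.82167°
GNSS-41: φ = +52.45000°, λ = -57.48972°
MON-71→MOOR-56: c = 0.008292 rad, d = 52.89 km
MOOR-56→V-74: c = 0.202114 rad, d = 1289.08 km
V-74→GNSS-41: c = 0.069187 rad, d = 441.27 km
Total = 52.89 + 1289.08 + 441.27 = 1783.24 km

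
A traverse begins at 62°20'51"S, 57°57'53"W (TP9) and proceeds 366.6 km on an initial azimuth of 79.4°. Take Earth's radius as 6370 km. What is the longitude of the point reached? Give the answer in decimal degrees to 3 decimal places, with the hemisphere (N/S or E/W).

51.144°W

TP9: φ = -62.34750°, λ = -57.96472°
δ = d/R = 366.6/6370 = 0.057551 rad
φ₂ = arcsin(sin φ₁ cos δ + cos φ₁ sin δ cos θ)
   = arcsin(-0.88578·0.99834 + 0.46411·0.05752·0.18395) = -61.57026°
λ₂ = λ₁ + atan2(sin θ sin δ cos φ₁, cos δ − sin φ₁ sin φ₂) = -51.14438°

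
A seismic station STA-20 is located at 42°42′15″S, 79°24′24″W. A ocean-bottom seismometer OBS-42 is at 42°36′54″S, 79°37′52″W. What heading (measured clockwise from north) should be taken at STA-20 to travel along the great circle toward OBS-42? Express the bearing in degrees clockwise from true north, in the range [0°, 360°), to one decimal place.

298.3°

STA-20: φ = -42.70417°, λ = -79.40667°
OBS-42: φ = -42.61500°, λ = -79.63111°
Δλ = -0.2244°
y = sin Δλ · cos φ₂ = -0.002883
x = cos φ₁ sin φ₂ − sin φ₁ cos φ₂ cos Δλ = 0.001552
θ = atan2(y, x) = -61.6971° → 298.3029° (mod 360°)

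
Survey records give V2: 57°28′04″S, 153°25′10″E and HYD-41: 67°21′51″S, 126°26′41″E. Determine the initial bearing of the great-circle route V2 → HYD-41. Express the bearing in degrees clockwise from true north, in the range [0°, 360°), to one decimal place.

220.1°

V2: φ = -57.46778°, λ = +153.41944°
HYD-41: φ = -67.36417°, λ = +126.44472°
Δλ = -26.9747°
y = sin Δλ · cos φ₂ = -0.174577
x = cos φ₁ sin φ₂ − sin φ₁ cos φ₂ cos Δλ = -0.207168
θ = atan2(y, x) = -139.8798° → 220.1202° (mod 360°)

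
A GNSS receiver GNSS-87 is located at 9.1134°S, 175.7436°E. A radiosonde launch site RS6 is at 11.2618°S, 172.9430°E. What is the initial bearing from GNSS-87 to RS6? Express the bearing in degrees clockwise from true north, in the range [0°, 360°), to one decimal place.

Δλ = -2.8006°
y = sin Δλ · cos φ₂ = -0.047919
x = cos φ₁ sin φ₂ − sin φ₁ cos φ₂ cos Δλ = -0.037673
θ = atan2(y, x) = -128.1738° → 231.8262° (mod 360°)

231.8°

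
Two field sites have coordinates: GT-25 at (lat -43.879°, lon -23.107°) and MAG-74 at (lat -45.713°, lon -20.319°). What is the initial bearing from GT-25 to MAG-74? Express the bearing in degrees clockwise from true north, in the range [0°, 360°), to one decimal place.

Δλ = 2.7880°
y = sin Δλ · cos φ₂ = 0.033963
x = cos φ₁ sin φ₂ − sin φ₁ cos φ₂ cos Δλ = -0.032577
θ = atan2(y, x) = 133.8061° → 133.8061° (mod 360°)

133.8°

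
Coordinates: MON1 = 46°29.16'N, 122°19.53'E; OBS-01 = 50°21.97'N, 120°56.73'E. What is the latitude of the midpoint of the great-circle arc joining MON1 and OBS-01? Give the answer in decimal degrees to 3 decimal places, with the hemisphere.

MON1: φ = +46.48600°, λ = +122.32550°
OBS-01: φ = +50.36617°, λ = +120.94550°
Bx = cos φ₂ cos Δλ = 0.637694,  By = cos φ₂ sin Δλ = -0.015362
φₘ = atan2(sin φ₁ + sin φ₂, √((cos φ₁ + Bx)² + By²)) = 48.42814°
λₘ = λ₁ + atan2(By, cos φ₁ + Bx) = 121.66185°

48.428°N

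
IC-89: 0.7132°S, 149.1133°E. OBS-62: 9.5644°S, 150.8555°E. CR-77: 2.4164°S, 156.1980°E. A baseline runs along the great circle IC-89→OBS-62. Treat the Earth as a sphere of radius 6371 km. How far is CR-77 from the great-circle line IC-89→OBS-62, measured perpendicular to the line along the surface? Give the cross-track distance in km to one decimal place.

735.9 km

δ₁₃ = central angle IC-89→CR-77 = 0.127125 rad  (haversine)
θ₁₃ = bearing IC-89→CR-77 = 103.602°,  θ₁₂ = bearing IC-89→OBS-62 = 168.975°
dₓₜ = R·arcsin(sin δ₁₃ · sin(θ₁₃ − θ₁₂)) = 6371·arcsin(0.12678·sin(-65.373°)) = -735.896 km
|dₓₜ| = 735.896 km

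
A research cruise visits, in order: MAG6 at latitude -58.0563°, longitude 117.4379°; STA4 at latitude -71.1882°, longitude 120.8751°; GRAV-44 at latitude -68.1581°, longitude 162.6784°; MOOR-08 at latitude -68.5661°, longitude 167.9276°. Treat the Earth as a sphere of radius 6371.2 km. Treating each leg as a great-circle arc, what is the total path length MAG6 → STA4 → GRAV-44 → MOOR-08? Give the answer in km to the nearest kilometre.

MAG6→STA4: c = 0.230542 rad, d = 1468.83 km
STA4→GRAV-44: c = 0.253415 rad, d = 1614.56 km
GRAV-44→MOOR-08: c = 0.034513 rad, d = 219.89 km
Total = 1468.83 + 1614.56 + 219.89 = 3303.28 km

3303 km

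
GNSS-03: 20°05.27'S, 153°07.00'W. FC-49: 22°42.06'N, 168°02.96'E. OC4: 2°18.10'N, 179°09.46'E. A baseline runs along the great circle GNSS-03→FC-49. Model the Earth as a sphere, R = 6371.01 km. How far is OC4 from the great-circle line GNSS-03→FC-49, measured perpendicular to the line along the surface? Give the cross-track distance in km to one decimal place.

650.8 km

GNSS-03: φ = -20.08783°, λ = -153.11667°
FC-49: φ = +22.70100°, λ = +168.04933°
OC4: φ = +2.30167°, λ = +179.15767°
δ₁₃ = central angle GNSS-03→OC4 = 0.614828 rad  (haversine)
θ₁₃ = bearing GNSS-03→OC4 = 306.302°,  θ₁₂ = bearing GNSS-03→FC-49 = 316.484°
dₓₜ = R·arcsin(sin δ₁₃ · sin(θ₁₃ − θ₁₂)) = 6371.01·arcsin(0.57682·sin(-10.182°)) = -650.792 km
|dₓₜ| = 650.792 km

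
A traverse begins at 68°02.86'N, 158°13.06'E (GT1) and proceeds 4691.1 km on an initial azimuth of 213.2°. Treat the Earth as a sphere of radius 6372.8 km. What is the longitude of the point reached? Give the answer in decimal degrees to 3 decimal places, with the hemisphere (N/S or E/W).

GT1: φ = +68.04767°, λ = +158.21767°
δ = d/R = 4691.1/6372.8 = 0.736113 rad
φ₂ = arcsin(sin φ₁ cos δ + cos φ₁ sin δ cos θ)
   = arcsin(0.92750·0.74108 + 0.37384·0.67141·-0.83676) = 28.51091°
λ₂ = λ₁ + atan2(sin θ sin δ cos φ₁, cos δ − sin φ₁ sin φ₂) = 133.48537°

133.485°E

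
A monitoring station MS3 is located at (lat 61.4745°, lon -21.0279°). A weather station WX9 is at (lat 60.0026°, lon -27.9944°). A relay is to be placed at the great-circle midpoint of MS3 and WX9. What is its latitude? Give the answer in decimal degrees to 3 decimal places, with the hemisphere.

Bx = cos φ₂ cos Δλ = 0.496270,  By = cos φ₂ sin Δλ = -0.060640
φₘ = atan2(sin φ₁ + sin φ₂, √((cos φ₁ + Bx)² + By²)) = 60.78368°
λₘ = λ₁ + atan2(By, cos φ₁ + Bx) = -24.59111°

60.784°N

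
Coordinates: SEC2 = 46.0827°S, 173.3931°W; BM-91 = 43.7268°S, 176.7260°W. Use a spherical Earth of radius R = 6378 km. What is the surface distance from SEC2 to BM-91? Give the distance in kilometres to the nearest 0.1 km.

371.2 km

Δφ = 2.3559°,  Δλ = -3.3329°
a = sin²(Δφ/2) + cos φ₁ cos φ₂ sin²(Δλ/2) = 0.000847
c = 2·arcsin(√a) = 0.058198 rad = 3.3345°
d = R·c = 6378 × 0.058198 = 371.2 km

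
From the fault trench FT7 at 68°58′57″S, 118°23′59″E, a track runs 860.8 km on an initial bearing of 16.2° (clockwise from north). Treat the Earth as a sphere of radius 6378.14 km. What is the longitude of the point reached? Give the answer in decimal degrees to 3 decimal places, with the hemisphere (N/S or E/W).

122.909°E

FT7: φ = -68.98250°, λ = +118.39972°
δ = d/R = 860.8/6378.14 = 0.134961 rad
φ₂ = arcsin(sin φ₁ cos δ + cos φ₁ sin δ cos θ)
   = arcsin(-0.93347·0.99091 + 0.35865·0.13455·0.96029) = -61.47889°
λ₂ = λ₁ + atan2(sin θ sin δ cos φ₁, cos δ − sin φ₁ sin φ₂) = 122.90885°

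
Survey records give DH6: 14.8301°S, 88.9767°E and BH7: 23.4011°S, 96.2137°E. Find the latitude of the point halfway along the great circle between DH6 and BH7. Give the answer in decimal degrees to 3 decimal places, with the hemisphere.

19.151°S

Bx = cos φ₂ cos Δλ = 0.910436,  By = cos φ₂ sin Δλ = 0.115612
φₘ = atan2(sin φ₁ + sin φ₂, √((cos φ₁ + Bx)² + By²)) = -19.15098°
λₘ = λ₁ + atan2(By, cos φ₁ + Bx) = 92.50110°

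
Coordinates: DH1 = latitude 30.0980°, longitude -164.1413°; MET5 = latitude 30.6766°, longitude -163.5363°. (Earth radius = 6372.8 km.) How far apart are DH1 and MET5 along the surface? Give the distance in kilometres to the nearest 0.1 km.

86.7 km

Δφ = 0.5786°,  Δλ = 0.6050°
a = sin²(Δφ/2) + cos φ₁ cos φ₂ sin²(Δλ/2) = 0.000046
c = 2·arcsin(√a) = 0.013599 rad = 0.7792°
d = R·c = 6372.8 × 0.013599 = 86.7 km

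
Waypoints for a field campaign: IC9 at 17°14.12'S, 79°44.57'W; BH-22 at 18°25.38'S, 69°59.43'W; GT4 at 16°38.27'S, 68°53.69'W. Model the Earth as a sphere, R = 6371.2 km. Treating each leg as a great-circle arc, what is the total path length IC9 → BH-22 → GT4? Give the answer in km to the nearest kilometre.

1271 km

IC9: φ = -17.23533°, λ = -79.74283°
BH-22: φ = -18.42300°, λ = -69.99050°
GT4: φ = -16.63783°, λ = -68.89483°
IC9→BH-22: c = 0.163334 rad, d = 1040.64 km
BH-22→GT4: c = 0.036100 rad, d = 230.00 km
Total = 1040.64 + 230.00 = 1270.64 km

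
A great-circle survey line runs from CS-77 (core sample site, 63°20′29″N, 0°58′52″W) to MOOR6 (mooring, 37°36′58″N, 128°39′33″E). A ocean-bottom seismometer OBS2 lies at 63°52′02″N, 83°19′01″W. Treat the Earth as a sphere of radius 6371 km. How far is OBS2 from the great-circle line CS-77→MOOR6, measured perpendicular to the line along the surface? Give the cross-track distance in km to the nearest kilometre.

CS-77: φ = +63.34139°, λ = -0.98111°
MOOR6: φ = +37.61611°, λ = +128.65917°
OBS2: φ = +63.86722°, λ = -83.31694°
δ₁₃ = central angle CS-77→OBS2 = 0.594026 rad  (haversine)
θ₁₃ = bearing CS-77→OBS2 = 308.747°,  θ₁₂ = bearing CS-77→MOOR6 = 40.057°
dₓₜ = R·arcsin(sin δ₁₃ · sin(θ₁₃ − θ₁₂)) = 6371·arcsin(0.55970·sin(268.690°)) = -3783.414 km
|dₓₜ| = 3783.414 km

3783 km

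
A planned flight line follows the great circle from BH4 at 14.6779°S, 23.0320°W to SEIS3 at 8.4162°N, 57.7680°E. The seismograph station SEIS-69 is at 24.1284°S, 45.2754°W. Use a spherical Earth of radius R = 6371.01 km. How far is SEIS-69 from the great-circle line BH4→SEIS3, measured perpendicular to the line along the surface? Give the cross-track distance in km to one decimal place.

δ₁₃ = central angle BH4→SEIS-69 = 0.400849 rad  (haversine)
θ₁₃ = bearing BH4→SEIS-69 = 242.296°,  θ₁₂ = bearing BH4→SEIS3 = 79.462°
dₓₜ = R·arcsin(sin δ₁₃ · sin(θ₁₃ − θ₁₂)) = 6371.01·arcsin(0.39020·sin(162.835°)) = 735.315 km
|dₓₜ| = 735.315 km

735.3 km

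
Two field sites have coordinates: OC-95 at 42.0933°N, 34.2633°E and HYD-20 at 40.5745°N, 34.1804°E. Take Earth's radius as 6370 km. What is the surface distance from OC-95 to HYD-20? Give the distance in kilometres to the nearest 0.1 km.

169.0 km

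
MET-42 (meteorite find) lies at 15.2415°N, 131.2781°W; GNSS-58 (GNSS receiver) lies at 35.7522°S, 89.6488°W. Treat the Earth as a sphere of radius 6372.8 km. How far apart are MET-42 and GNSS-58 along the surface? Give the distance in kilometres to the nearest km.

7166 km

Δφ = -50.9937°,  Δλ = 41.6293°
a = sin²(Δφ/2) + cos φ₁ cos φ₂ sin²(Δλ/2) = 0.284168
c = 2·arcsin(√a) = 1.124459 rad = 64.4268°
d = R·c = 6372.8 × 1.124459 = 7166.0 km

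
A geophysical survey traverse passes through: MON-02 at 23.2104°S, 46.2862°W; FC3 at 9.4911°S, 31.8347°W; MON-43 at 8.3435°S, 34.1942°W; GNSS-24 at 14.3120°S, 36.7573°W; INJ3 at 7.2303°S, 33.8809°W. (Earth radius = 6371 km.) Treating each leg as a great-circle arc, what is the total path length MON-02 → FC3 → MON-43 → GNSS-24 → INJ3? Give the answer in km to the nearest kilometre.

MON-02→FC3: c = 0.339902 rad, d = 2165.51 km
FC3→MON-43: c = 0.045346 rad, d = 288.90 km
MON-43→GNSS-24: c = 0.113019 rad, d = 720.05 km
GNSS-24→INJ3: c = 0.133062 rad, d = 847.74 km
Total = 2165.51 + 288.90 + 720.05 + 847.74 = 4022.20 km

4022 km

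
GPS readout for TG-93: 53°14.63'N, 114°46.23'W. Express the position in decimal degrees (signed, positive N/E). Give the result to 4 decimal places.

lat: 53.2438° N → +53.2438°
lon: 114.7705° W → -114.7705°

+53.2438°, -114.7705°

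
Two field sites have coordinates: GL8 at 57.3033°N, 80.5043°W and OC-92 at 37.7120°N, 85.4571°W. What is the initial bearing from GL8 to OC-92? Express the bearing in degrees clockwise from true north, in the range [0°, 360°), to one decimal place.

Δλ = -4.9528°
y = sin Δλ · cos φ₂ = -0.068299
x = cos φ₁ sin φ₂ − sin φ₁ cos φ₂ cos Δλ = -0.332823
θ = atan2(y, x) = -168.4032° → 191.5968° (mod 360°)

191.6°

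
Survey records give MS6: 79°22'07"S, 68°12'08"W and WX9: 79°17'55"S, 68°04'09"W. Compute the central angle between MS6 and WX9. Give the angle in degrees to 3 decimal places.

0.074°

MS6: φ = -79.36861°, λ = -68.20222°
WX9: φ = -79.29861°, λ = -68.06917°
Δφ = 0.0700°,  Δλ = 0.1331°
a = sin²(Δφ/2) + cos φ₁ cos φ₂ sin²(Δλ/2) = 0.000000
c = 2·arcsin(√a) = 0.001295 rad = 0.0742°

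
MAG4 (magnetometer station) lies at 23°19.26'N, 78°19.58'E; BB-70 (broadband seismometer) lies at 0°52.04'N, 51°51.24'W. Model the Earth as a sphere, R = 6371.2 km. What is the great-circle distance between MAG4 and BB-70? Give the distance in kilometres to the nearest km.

MAG4: φ = +23.32100°, λ = +78.32633°
BB-70: φ = +0.86733°, λ = -51.85400°
Δφ = -22.4537°,  Δλ = -130.1803°
a = sin²(Δφ/2) + cos φ₁ cos φ₂ sin²(Δλ/2) = 0.793212
c = 2·arcsin(√a) = 2.197433 rad = 125.9036°
d = R·c = 6371.2 × 2.197433 = 14000.3 km

14000 km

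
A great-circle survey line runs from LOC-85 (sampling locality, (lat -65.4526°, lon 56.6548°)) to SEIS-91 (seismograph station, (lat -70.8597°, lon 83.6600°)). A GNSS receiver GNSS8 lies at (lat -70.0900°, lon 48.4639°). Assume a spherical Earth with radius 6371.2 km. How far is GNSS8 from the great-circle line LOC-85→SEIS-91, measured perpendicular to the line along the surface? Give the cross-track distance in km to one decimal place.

608.9 km

δ₁₃ = central angle LOC-85→GNSS8 = 0.097166 rad  (haversine)
θ₁₃ = bearing LOC-85→GNSS8 = 210.008°,  θ₁₂ = bearing LOC-85→SEIS-91 = 130.409°
dₓₜ = R·arcsin(sin δ₁₃ · sin(θ₁₃ − θ₁₂)) = 6371.2·arcsin(0.09701·sin(79.598°)) = 608.859 km
|dₓₜ| = 608.859 km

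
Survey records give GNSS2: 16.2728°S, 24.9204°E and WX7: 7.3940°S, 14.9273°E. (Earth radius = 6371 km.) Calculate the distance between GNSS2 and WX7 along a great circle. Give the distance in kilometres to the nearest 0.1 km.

1467.9 km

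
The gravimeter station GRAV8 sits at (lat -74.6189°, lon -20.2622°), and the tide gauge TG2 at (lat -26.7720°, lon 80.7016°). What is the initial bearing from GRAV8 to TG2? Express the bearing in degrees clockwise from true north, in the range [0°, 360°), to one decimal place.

107.9°

Δλ = 100.9638°
y = sin Δλ · cos φ₂ = 0.876510
x = cos φ₁ sin φ₂ − sin φ₁ cos φ₂ cos Δλ = -0.283194
θ = atan2(y, x) = 107.9053° → 107.9053° (mod 360°)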